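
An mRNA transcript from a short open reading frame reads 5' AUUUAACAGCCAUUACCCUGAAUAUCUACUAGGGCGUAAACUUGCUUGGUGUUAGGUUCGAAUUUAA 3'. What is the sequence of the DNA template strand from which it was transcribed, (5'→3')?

5′-TTAAATTCGAACCTAACACCAAGCAAGTTTACGCCCTAGTAGATATTCAGGGTAATGGCTGTTAAAT-3′

Replace U with T to get the coding DNA strand: ATTTAACAGCCATTACCCTGAATATCTACTAGGGCGTAAACTTGCTTGGTGTTAGGTTCGAATTTAA. The template strand is its reverse complement (complement TAAATTGTCGGTAATGGGACTTATAGATGATCCCGCATTTGAACGAACCACAATCCAAGCTTAAATT, then reverse).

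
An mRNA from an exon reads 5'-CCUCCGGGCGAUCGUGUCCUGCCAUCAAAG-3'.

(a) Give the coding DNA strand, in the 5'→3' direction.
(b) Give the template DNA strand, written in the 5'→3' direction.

(a) The coding strand matches the mRNA with U→T.
(b) The template strand is the reverse complement of the coding strand.

(a) 5'-CCTCCGGGCGATCGTGTCCTGCCATCAAAG-3'
(b) 5'-CTTTGATGGCAGGACACGATCGCCCGGAGG-3'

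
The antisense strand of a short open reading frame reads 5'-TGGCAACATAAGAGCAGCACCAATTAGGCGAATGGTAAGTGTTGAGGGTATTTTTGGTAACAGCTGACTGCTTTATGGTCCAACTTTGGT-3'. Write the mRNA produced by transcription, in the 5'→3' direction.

RNA polymerase reads the template 3'→5' and synthesizes mRNA 5'→3' by base-pairing (A→U, T→A, G↔C). The complement of the template is ACCGTTGTATTCTCGTCGTGGTTAATCCGCTTACCATTCACAACTCCCATAAAAACCATTGTCGACTGACGAAATACCAGGTTGAAACCA; antiparallel, so 5'→3' the coding strand is ACCAAAGTTGGACCATAAAGCAGTCAGCTGTTACCAAAAATACCCTCAACACTTACCATTCGCCTAATTGGTGCTGCTCTTATGTTGCCA. Replace T with U for the mRNA.

5'-ACCAAAGUUGGACCAUAAAGCAGUCAGCUGUUACCAAAAAUACCCUCAACACUUACCAUUCGCCUAAUUGGUGCUGCUCUUAUGUUGCCA-3'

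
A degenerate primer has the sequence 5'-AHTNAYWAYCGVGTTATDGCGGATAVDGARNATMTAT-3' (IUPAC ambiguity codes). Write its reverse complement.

Standard pairs A↔T, G↔C; ambiguity codes pair R↔Y, M↔K, W↔W, D↔H, V↔B, N↔N. Complement (TDANTRWTRGCBCAATAHCGCCTATBHCTYNTAKATA), then reverse for 5'→3'.

5'-ATAKATNYTCHBTATCCGCHATAACBCGRTWRTNADT-3'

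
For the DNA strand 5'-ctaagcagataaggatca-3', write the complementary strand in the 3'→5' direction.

Base-pairing A↔T, G↔C gives the complement. The complementary strand is antiparallel, so paired with a 5'→3' strand it runs 3'→5'.

3'-GATTCGTCTATTCCTAGT-5'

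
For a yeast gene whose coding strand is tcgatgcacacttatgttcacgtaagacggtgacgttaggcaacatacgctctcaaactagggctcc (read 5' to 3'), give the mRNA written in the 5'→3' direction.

5′-UCGAUGCACACUUAUGUUCACGUAAGACGGUGACGUUAGGCAACAUACGCUCUCAAACUAGGGCUCC-3′

mRNA has the coding-strand sequence with U in place of T.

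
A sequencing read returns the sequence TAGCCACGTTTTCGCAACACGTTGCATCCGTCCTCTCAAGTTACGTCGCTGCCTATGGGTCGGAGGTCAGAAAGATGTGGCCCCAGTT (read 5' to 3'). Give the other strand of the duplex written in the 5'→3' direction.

Pairing A↔T and G↔C gives ATCGGTGCAAAAGCGTTGTGCAACGTAGGCAGGAGAGTTCAATGCAGCGACGGATACCCAGCCTCCAGTCTTTCTACACCGGGGTCAA, running 3'→5'. Reverse for the 5'→3' convention.

5'-AACTGGGGCCACATCTTTCTGACCTCCGACCCATAGGCAGCGACGTAACTTGAGAGGACGGATGCAACGTGTTGCGAAAACGTGGCTA-3'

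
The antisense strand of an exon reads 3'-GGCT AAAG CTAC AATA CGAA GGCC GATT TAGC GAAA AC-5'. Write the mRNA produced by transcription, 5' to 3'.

Reading the template 3'→5' as shown, RNA polymerase pairs each base (A→U, T→A, G↔C) to build mRNA 5'→3' directly.

5'-CCGAUUUCGAUGUUAUGCUUCCGGCUAAAUCGCUUUUG-3'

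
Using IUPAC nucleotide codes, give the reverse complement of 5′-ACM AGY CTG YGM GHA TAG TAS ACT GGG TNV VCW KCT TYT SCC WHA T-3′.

5′-ATDWGGSARAAGMWGBBNACCCAGTSTACTATDCKCRCAGRCTKGT-3′

Standard pairs A↔T, G↔C; ambiguity codes pair Y↔R, M↔K, W↔W, S↔S, H↔D, V↔B, N↔N. Complement (TGKTCRGACRCKCDTATCATSTGACCCANBBGWMGAARASGGWDTA), then reverse for 5'→3'.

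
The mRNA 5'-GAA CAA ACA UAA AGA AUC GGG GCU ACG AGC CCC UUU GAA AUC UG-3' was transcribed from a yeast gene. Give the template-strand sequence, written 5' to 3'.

Replace U with T to get the coding DNA strand: GAACAAACATAAAGAATCGGGGCTACGAGCCCCTTTGAAATCTG. The template strand is its reverse complement (complement CTTGTTTGTATTTCTTAGCCCCGATGCTCGGGGAAACTTTAGAC, then reverse).

5'-CAGATTTCAAAGGGGCTCGTAGCCCCGATTCTTTATGTTTGTTC-3'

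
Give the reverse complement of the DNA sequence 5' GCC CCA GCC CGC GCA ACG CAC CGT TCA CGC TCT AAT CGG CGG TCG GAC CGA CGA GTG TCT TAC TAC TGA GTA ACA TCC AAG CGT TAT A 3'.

Complement each base (A↔T, G↔C): CGGGGTCGGGCGCGTTGCGTGGCAAGTGCGAGATTAGCCGCCAGCCTGGCTGCTCACAGAATGATGACTCATTGTAGGTTCGCAATAT. Then reverse.

5'-TATAACGCTTGGATGTTACTCAGTAGTAAGACACTCGTCGGTCCGACCGCCGATTAGAGCGTGAACGGTGCGTTGCGCGGGCTGGGGC-3'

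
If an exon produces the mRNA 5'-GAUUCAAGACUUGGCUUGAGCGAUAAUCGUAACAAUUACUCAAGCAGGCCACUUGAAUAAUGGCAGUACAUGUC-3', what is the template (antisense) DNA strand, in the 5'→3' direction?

5'-GACATGTACTGCCATTATTCAAGTGGCCTGCTTGAGTAATTGTTACGATTATCGCTCAAGCCAAGTCTTGAATC-3'

Replace U with T to get the coding DNA strand: GATTCAAGACTTGGCTTGAGCGATAATCGTAACAATTACTCAAGCAGGCCACTTGAATAATGGCAGTACATGTC. The template strand is its reverse complement (complement CTAAGTTCTGAACCGAACTCGCTATTAGCATTGTTAATGAGTTCGTCCGGTGAACTTATTACCGTCATGTACAG, then reverse).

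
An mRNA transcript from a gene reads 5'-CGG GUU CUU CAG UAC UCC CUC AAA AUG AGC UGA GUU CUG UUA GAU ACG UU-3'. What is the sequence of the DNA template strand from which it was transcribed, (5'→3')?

5'-AACGTATCTAACAGAACTCAGCTCATTTTGAGGGAGTACTGAAGAACCCG-3'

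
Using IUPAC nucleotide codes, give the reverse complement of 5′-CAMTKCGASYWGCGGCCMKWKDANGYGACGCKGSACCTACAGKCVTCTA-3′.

Standard pairs A↔T, G↔C; ambiguity codes pair Y↔R, M↔K, W↔W, S↔S, D↔H, V↔B, N↔N. Complement (GTKAMGCTSRWCGCCGGKMWMHTNCRCTGCGMCSTGGATGTCMGBAGAT), then reverse for 5'→3'.

5'-TAGABGMCTGTAGGTSCMGCGTCRCNTHMWMKGGCCGCWRSTCGMAKTG-3'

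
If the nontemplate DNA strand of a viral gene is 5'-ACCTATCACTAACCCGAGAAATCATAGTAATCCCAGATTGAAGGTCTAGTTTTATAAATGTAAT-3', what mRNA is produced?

5'-ACCUAUCACUAACCCGAGAAAUCAUAGUAAUCCCAGAUUGAAGGUCUAGUUUUAUAAAUGUAAU-3'

The mRNA is synthesized from the template strand, so it matches the coding strand with T replaced by U.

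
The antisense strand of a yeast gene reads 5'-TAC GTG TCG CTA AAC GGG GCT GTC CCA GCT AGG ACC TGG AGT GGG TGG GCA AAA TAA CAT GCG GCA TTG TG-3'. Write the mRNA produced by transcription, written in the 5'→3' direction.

The mRNA has the sequence of the coding strand (reverse complement of the template) with T→U. Reverse complement of TACGTGTCGCTAAACGGGGCTGTCCCAGCTAGGACCTGGAGTGGGTGGGCAAAATAACATGCGGCATTGTG is CACAATGCCGCATGTTATTTTGCCCACCCACTCCAGGTCCTAGCTGGGACAGCCCCGTTTAGCGACACGTA; then T→U.

5′-CACAAUGCCGCAUGUUAUUUUGCCCACCCACUCCAGGUCCUAGCUGGGACAGCCCCGUUUAGCGACACGUA-3′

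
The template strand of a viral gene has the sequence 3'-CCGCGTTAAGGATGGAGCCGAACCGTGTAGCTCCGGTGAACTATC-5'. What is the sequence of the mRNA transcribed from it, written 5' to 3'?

Reading the template 3'→5' as shown, RNA polymerase pairs each base (A→U, T→A, G↔C) to build mRNA 5'→3' directly.

5′-GGCGCAAUUCCUACCUCGGCUUGGCACAUCGAGGCCACUUGAUAG-3′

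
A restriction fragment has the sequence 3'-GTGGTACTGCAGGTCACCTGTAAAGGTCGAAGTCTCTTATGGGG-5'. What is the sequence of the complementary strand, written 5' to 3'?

The strand is given 3'→5', so its complement runs 5'→3' in the same left-to-right order: pair each base A↔T, G↔C.

5'-CACCATGACGTCCAGTGGACATTTCCAGCTTCAGAGAATACCCC-3'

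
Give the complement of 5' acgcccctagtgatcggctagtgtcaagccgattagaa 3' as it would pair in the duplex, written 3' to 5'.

Base-pairing A↔T, G↔C gives the complement. The complementary strand is antiparallel, so paired with a 5'→3' strand it runs 3'→5'.

3'-TGCGGGGATCACTAGCCGATCACAGTTCGGCTAATCTT-5'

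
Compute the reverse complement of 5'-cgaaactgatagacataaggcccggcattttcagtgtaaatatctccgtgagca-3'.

5'-TGCTCACGGAGATATTTACACTGAAAATGCCGGGCCTTATGTCTATCAGTTTCG-3'

Reading the sequence 3'→5' and pairing each base (A↔T, G↔C) gives the reverse complement directly.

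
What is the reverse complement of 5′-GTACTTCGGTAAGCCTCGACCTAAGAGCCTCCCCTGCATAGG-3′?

5′-CCTATGCAGGGGAGGCTCTTAGGTCGAGGCTTACCGAAGTAC-3′

Reading the sequence 3'→5' and pairing each base (A↔T, G↔C) gives the reverse complement directly.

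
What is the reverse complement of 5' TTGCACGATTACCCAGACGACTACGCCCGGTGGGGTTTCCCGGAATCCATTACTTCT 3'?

5′-AGAAGTAATGGATTCCGGGAAACCCCACCGGGCGTAGTCGTCTGGGTAATCGTGCAA-3′

Complement each base (A↔T, G↔C): AACGTGCTAATGGGTCTGCTGATGCGGGCCACCCCAAAGGGCCTTAGGTAATGAAGA. Then reverse.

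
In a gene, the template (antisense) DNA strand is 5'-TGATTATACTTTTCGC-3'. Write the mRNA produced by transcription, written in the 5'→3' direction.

RNA polymerase reads the template 3'→5' and synthesizes mRNA 5'→3' by base-pairing (A→U, T→A, G↔C). The complement of the template is ACTAATATGAAAAGCG; antiparallel, so 5'→3' the coding strand is GCGAAAAGTATAATCA. Replace T with U for the mRNA.

5'-GCGAAAAGUAUAAUCA-3'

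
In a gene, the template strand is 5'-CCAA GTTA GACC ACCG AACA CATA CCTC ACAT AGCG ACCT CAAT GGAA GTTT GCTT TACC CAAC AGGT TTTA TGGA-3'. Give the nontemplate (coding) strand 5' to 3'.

5'-TCCATAAAACCTGTTGGGTAAAGCAAACTTCCATTGAGGTCGCTATGTGAGGTATGTGTTCGGTGGTCTAACTTGG-3'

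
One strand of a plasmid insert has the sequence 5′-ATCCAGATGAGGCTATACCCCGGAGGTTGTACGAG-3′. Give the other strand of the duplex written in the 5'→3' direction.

5'-CTCGTACAACCTCCGGGGTATAGCCTCATCTGGAT-3'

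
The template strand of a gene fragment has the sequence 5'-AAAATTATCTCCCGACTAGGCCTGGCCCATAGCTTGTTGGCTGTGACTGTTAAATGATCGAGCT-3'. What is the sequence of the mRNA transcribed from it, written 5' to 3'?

RNA polymerase reads the template 3'→5' and synthesizes mRNA 5'→3' by base-pairing (A→U, T→A, G↔C). The complement of the template is TTTTAATAGAGGGCTGATCCGGACCGGGTATCGAACAACCGACACTGACAATTTACTAGCTCGA; antiparallel, so 5'→3' the coding strand is AGCTCGATCATTTAACAGTCACAGCCAACAAGCTATGGGCCAGGCCTAGTCGGGAGATAATTTT. Replace T with U for the mRNA.

5′-AGCUCGAUCAUUUAACAGUCACAGCCAACAAGCUAUGGGCCAGGCCUAGUCGGGAGAUAAUUUU-3′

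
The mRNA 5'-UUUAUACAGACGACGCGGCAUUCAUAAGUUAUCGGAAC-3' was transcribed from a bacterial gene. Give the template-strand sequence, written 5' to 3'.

Replace U with T to get the coding DNA strand: TTTATACAGACGACGCGGCATTCATAAGTTATCGGAAC. The template strand is its reverse complement (complement AAATATGTCTGCTGCGCCGTAAGTATTCAATAGCCTTG, then reverse).

5'-GTTCCGATAACTTATGAATGCCGCGTCGTCTGTATAAA-3'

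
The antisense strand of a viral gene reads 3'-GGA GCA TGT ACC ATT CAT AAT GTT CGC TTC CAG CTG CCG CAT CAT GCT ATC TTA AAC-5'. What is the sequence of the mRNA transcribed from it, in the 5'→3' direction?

5'-CCUCGUACAUGGUAAGUAUUACAAGCGAAGGUCGACGGCGUAGUACGAUAGAAUUUG-3'

Reading the template 3'→5' as shown, RNA polymerase pairs each base (A→U, T→A, G↔C) to build mRNA 5'→3' directly.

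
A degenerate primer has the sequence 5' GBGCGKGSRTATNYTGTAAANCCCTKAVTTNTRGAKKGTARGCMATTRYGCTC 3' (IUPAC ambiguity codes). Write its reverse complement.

Standard pairs A↔T, G↔C; ambiguity codes pair R↔Y, M↔K, S↔S, B↔V, N↔N. Complement (CVCGCMCSYATANRACATTTNGGGAMTBAANAYCTMMCATYCGKTAAYRCGAG), then reverse for 5'→3'.

5'-GAGCRYAATKGCYTACMMTCYANAABTMAGGGNTTTACARNATAYSCMCGCVC-3'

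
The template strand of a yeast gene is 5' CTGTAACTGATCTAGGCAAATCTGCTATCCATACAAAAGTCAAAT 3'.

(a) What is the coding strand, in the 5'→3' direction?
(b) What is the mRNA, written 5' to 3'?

(a) 5'-ATTTGACTTTTGTATGGATAGCAGATTTGCCTAGATCAGTTACAG-3'
(b) 5'-AUUUGACUUUUGUAUGGAUAGCAGAUUUGCCUAGAUCAGUUACAG-3'

(a) The coding strand is the reverse complement of the template: complement GACATTGACTAGATCCGTTTAGACGATAGGTATGTTTTCAGTTTA, then reverse.
(b) mRNA has the coding-strand sequence with T→U.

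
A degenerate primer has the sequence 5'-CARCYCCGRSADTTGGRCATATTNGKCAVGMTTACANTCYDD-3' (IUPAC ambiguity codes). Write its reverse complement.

Standard pairs A↔T, G↔C; ambiguity codes pair R↔Y, M↔K, S↔S, D↔H, V↔B, N↔N. Complement (GTYGRGGCYSTHAACCYGTATAANCMGTBCKAATGTNAGRHH), then reverse for 5'→3'.

5'-HHRGANTGTAAKCBTGMCNAATATGYCCAAHTSYCGGRGYTG-3'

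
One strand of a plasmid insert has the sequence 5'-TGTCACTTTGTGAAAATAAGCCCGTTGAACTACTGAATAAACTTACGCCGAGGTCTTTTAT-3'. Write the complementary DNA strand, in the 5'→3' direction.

5'-ATAAAAGACCTCGGCGTAAGTTTATTCAGTAGTTCAACGGGCTTATTTTCACAAAGTGACA-3'

Pairing A↔T and G↔C gives ACAGTGAAACACTTTTATTCGGGCAACTTGATGACTTATTTGAATGCGGCTCCAGAAAATA, running 3'→5'. Reverse for the 5'→3' convention.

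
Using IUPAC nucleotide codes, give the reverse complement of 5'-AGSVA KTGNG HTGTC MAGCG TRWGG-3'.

5'-CCWYACGCTKGACADCNCAMTBSCT-3'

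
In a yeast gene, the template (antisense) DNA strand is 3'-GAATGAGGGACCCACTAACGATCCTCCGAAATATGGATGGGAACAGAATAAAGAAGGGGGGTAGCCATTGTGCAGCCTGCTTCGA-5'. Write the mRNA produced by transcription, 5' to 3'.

Reading the template 3'→5' as shown, RNA polymerase pairs each base (A→U, T→A, G↔C) to build mRNA 5'→3' directly.

5′-CUUACUCCCUGGGUGAUUGCUAGGAGGCUUUAUACCUACCCUUGUCUUAUUUCUUCCCCCCAUCGGUAACACGUCGGACGAAGCU-3′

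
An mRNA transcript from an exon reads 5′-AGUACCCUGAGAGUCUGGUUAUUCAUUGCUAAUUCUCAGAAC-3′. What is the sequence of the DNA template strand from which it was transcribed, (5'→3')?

5'-GTTCTGAGAATTAGCAATGAATAACCAGACTCTCAGGGTACT-3'

Replace U with T to get the coding DNA strand: AGTACCCTGAGAGTCTGGTTATTCATTGCTAATTCTCAGAAC. The template strand is its reverse complement (complement TCATGGGACTCTCAGACCAATAAGTAACGATTAAGAGTCTTG, then reverse).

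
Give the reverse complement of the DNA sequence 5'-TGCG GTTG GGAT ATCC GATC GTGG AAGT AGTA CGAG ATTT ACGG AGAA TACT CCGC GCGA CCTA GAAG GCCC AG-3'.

Reading the sequence 3'→5' and pairing each base (A↔T, G↔C) gives the reverse complement directly.

5'-CTGGGCCTTCTAGGTCGCGCGGAGTATTCTCCGTAAATCTCGTACTACTTCCACGATCGGATATCCCAACCGCA-3'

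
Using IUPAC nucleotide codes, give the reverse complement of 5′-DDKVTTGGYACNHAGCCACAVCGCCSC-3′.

5'-GSGGCGBTGTGGCTDNGTRCCAABMHH-3'

Standard pairs A↔T, G↔C; ambiguity codes pair Y↔R, K↔M, S↔S, D↔H, V↔B, N↔N. Complement (HHMBAACCRTGNDTCGGTGTBGCGGSG), then reverse for 5'→3'.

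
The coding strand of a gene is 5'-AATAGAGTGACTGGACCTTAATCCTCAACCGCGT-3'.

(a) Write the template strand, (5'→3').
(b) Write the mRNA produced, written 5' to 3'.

(a) The template strand is the reverse complement of the coding strand: complement TTATCTCACTGACCTGGAATTAGGAGTTGGCGCA, then reverse.
(b) mRNA matches the coding strand with T→U.

(a) 5′-ACGCGGTTGAGGATTAAGGTCCAGTCACTCTATT-3′
(b) 5′-AAUAGAGUGACUGGACCUUAAUCCUCAACCGCGU-3′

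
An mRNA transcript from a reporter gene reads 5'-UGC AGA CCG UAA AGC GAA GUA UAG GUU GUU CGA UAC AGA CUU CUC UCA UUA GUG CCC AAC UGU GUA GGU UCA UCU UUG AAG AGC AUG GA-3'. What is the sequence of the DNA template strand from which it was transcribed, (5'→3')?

5'-TCCATGCTCTTCAAAGATGAACCTACACAGTTGGGCACTAATGAGAGAAGTCTGTATCGAACAACCTATACTTCGCTTTACGGTCTGCA-3'

Replace U with T to get the coding DNA strand: TGCAGACCGTAAAGCGAAGTATAGGTTGTTCGATACAGACTTCTCTCATTAGTGCCCAACTGTGTAGGTTCATCTTTGAAGAGCATGGA. The template strand is its reverse complement (complement ACGTCTGGCATTTCGCTTCATATCCAACAAGCTATGTCTGAAGAGAGTAATCACGGGTTGACACATCCAAGTAGAAACTTCTCGTACCT, then reverse).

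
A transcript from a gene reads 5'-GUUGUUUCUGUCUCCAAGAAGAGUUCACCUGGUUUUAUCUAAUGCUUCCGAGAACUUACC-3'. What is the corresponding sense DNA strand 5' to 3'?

The coding DNA strand has the same 5'→3' sequence as the mRNA with U replaced by T.

5'-GTTGTTTCTGTCTCCAAGAAGAGTTCACCTGGTTTTATCTAATGCTTCCGAGAACTTACC-3'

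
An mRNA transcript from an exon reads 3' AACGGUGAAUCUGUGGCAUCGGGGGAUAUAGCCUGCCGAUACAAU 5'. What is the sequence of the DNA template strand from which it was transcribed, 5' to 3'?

5'-TTGCCACTTAGACACCGTAGCCCCCTATATCGGACGGCTATGTTA-3'

Written 5'→3' the mRNA is UAACAUAGCCGUCCGAUAUAGGGGGCUACGGUGUCUAAGUGGCAA, so the coding DNA strand is TAACATAGCCGTCCGATATAGGGGGCTACGGTGTCTAAGTGGCAA. The template is its reverse complement.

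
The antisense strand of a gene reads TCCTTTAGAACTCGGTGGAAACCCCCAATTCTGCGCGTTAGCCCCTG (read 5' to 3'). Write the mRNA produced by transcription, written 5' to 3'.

RNA polymerase reads the template 3'→5' and synthesizes mRNA 5'→3' by base-pairing (A→U, T→A, G↔C). The complement of the template is AGGAAATCTTGAGCCACCTTTGGGGGTTAAGACGCGCAATCGGGGAC; antiparallel, so 5'→3' the coding strand is CAGGGGCTAACGCGCAGAATTGGGGGTTTCCACCGAGTTCTAAAGGA. Replace T with U for the mRNA.

5'-CAGGGGCUAACGCGCAGAAUUGGGGGUUUCCACCGAGUUCUAAAGGA-3'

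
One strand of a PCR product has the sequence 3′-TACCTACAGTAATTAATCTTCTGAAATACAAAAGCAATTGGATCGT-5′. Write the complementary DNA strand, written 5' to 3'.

The strand is given 3'→5', so its complement runs 5'→3' in the same left-to-right order: pair each base A↔T, G↔C.

5'-ATGGATGTCATTAATTAGAAGACTTTATGTTTTCGTTAACCTAGCA-3'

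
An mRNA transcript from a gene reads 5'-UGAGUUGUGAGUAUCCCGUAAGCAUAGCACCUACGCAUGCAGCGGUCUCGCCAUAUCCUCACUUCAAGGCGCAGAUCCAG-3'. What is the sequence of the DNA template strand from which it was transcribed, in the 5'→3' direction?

Replace U with T to get the coding DNA strand: TGAGTTGTGAGTATCCCGTAAGCATAGCACCTACGCATGCAGCGGTCTCGCCATATCCTCACTTCAAGGCGCAGATCCAG. The template strand is its reverse complement (complement ACTCAACACTCATAGGGCATTCGTATCGTGGATGCGTACGTCGCCAGAGCGGTATAGGAGTGAAGTTCCGCGTCTAGGTC, then reverse).

5′-CTGGATCTGCGCCTTGAAGTGAGGATATGGCGAGACCGCTGCATGCGTAGGTGCTATGCTTACGGGATACTCACAACTCA-3′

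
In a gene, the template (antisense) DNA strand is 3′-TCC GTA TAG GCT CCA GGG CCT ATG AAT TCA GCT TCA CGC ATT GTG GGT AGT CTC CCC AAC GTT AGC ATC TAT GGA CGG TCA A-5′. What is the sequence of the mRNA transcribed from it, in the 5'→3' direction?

5′-AGGCAUAUCCGAGGUCCCGGAUACUUAAGUCGAAGUGCGUAACACCCAUCAGAGGGGUUGCAAUCGUAGAUACCUGCCAGUU-3′

Reading the template 3'→5' as shown, RNA polymerase pairs each base (A→U, T→A, G↔C) to build mRNA 5'→3' directly.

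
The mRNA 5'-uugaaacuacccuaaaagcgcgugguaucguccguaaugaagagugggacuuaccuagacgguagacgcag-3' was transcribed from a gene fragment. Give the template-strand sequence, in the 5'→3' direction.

Replace U with T to get the coding DNA strand: TTGAAACTACCCTAAAAGCGCGTGGTATCGTCCGTAATGAAGAGTGGGACTTACCTAGACGGTAGACGCAG. The template strand is its reverse complement (complement AACTTTGATGGGATTTTCGCGCACCATAGCAGGCATTACTTCTCACCCTGAATGGATCTGCCATCTGCGTC, then reverse).

5'-CTGCGTCTACCGTCTAGGTAAGTCCCACTCTTCATTACGGACGATACCACGCGCTTTTAGGGTAGTTTCAA-3'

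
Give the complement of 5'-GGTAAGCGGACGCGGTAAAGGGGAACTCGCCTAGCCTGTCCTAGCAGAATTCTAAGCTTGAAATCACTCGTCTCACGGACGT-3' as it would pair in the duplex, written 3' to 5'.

3'-CCATTCGCCTGCGCCATTTCCCCTTGAGCGGATCGGACAGGATCGTCTTAAGATTCGAACTTTAGTGAGCAGAGTGCCTGCA-5'

Base-pairing A↔T, G↔C gives the complement. The complementary strand is antiparallel, so paired with a 5'→3' strand it runs 3'→5'.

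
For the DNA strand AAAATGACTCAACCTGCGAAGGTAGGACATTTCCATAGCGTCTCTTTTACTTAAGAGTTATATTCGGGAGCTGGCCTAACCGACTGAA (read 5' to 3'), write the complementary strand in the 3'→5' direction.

3′-TTTTACTGAGTTGGACGCTTCCATCCTGTAAAGGTATCGCAGAGAAAATGAATTCTCAATATAAGCCCTCGACCGGATTGGCTGACTT-5′

Base-pairing A↔T, G↔C gives the complement. The complementary strand is antiparallel, so paired with a 5'→3' strand it runs 3'→5'.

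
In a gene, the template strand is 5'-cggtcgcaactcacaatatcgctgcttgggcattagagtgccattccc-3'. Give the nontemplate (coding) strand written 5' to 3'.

5'-GGGAATGGCACTCTAATGCCCAAGCAGCGATATTGTGAGTTGCGACCG-3'

The coding strand is complementary and antiparallel to the template: take the complement (A↔T, G↔C) and reverse.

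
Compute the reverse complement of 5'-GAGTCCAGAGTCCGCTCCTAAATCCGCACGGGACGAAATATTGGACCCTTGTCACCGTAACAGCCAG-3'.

5'-CTGGCTGTTACGGTGACAAGGGTCCAATATTTCGTCCCGTGCGGATTTAGGAGCGGACTCTGGACTC-3'

Complement each base (A↔T, G↔C): CTCAGGTCTCAGGCGAGGATTTAGGCGTGCCCTGCTTTATAACCTGGGAACAGTGGCATTGTCGGTC. Then reverse.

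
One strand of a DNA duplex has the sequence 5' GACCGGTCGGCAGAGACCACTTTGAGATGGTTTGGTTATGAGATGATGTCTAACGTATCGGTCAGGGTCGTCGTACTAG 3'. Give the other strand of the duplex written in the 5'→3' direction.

5'-CTAGTACGACGACCCTGACCGATACGTTAGACATCATCTCATAACCAAACCATCTCAAAGTGGTCTCTGCCGACCGGTC-3'

The complement of GACCGGTCGGCAGAGACCACTTTGAGATGGTTTGGTTATGAGATGATGTCTAACGTATCGGTCAGGGTCGTCGTACTAG is CTGGCCAGCCGTCTCTGGTGAAACTCTACCAAACCAATACTCTACTACAGATTGCATAGCCAGTCCCAGCAGCATGATC (A↔T, G↔C). DNA strands are antiparallel, so the complementary strand runs 3'→5'; reversing gives the 5'→3' form.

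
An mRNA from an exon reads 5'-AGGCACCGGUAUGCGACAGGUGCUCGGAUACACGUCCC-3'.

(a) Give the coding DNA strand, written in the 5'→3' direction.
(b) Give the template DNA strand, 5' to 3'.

(a) 5′-AGGCACCGGTATGCGACAGGTGCTCGGATACACGTCCC-3′
(b) 5′-GGGACGTGTATCCGAGCACCTGTCGCATACCGGTGCCT-3′

(a) The coding strand matches the mRNA with U→T.
(b) The template strand is the reverse complement of the coding strand.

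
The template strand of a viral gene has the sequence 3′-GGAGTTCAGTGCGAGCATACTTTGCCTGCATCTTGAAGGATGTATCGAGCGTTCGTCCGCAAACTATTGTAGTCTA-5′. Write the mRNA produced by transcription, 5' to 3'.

5'-CCUCAAGUCACGCUCGUAUGAAACGGACGUAGAACUUCCUACAUAGCUCGCAAGCAGGCGUUUGAUAACAUCAGAU-3'

Reading the template 3'→5' as shown, RNA polymerase pairs each base (A→U, T→A, G↔C) to build mRNA 5'→3' directly.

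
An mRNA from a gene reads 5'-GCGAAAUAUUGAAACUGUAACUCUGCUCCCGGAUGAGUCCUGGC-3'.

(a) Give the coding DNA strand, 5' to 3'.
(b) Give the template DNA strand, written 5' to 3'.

(a) 5'-GCGAAATATTGAAACTGTAACTCTGCTCCCGGATGAGTCCTGGC-3'
(b) 5'-GCCAGGACTCATCCGGGAGCAGAGTTACAGTTTCAATATTTCGC-3'

(a) The coding strand matches the mRNA with U→T.
(b) The template strand is the reverse complement of the coding strand.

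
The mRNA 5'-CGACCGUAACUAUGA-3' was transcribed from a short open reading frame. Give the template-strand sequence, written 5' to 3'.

Replace U with T to get the coding DNA strand: CGACCGTAACTATGA. The template strand is its reverse complement (complement GCTGGCATTGATACT, then reverse).

5'-TCATAGTTACGGTCG-3'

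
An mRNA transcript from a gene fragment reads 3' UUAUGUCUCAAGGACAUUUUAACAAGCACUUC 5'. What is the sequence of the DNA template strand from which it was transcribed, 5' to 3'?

5'-AATACAGAGTTCCTGTAAAATTGTTCGTGAAG-3'

Written 5'→3' the mRNA is CUUCACGAACAAUUUUACAGGAACUCUGUAUU, so the coding DNA strand is CTTCACGAACAATTTTACAGGAACTCTGTATT. The template is its reverse complement.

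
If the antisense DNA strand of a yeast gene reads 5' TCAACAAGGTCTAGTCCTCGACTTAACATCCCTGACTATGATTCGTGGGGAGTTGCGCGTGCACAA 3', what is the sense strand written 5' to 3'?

5'-TTGTGCACGCGCAACTCCCCACGAATCATAGTCAGGGATGTTAAGTCGAGGACTAGACCTTGTTGA-3'

The coding strand is complementary and antiparallel to the template: take the complement (A↔T, G↔C) and reverse.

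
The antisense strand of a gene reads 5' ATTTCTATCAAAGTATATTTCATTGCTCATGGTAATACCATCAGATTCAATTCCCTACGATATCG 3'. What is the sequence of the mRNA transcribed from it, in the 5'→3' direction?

The mRNA has the sequence of the coding strand (reverse complement of the template) with T→U. Reverse complement of ATTTCTATCAAAGTATATTTCATTGCTCATGGTAATACCATCAGATTCAATTCCCTACGATATCG is CGATATCGTAGGGAATTGAATCTGATGGTATTACCATGAGCAATGAAATATACTTTGATAGAAAT; then T→U.

5'-CGAUAUCGUAGGGAAUUGAAUCUGAUGGUAUUACCAUGAGCAAUGAAAUAUACUUUGAUAGAAAU-3'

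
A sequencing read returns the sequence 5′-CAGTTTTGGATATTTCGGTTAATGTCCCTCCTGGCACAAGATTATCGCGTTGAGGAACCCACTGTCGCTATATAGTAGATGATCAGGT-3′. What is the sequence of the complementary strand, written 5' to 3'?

The complement of CAGTTTTGGATATTTCGGTTAATGTCCCTCCTGGCACAAGATTATCGCGTTGAGGAACCCACTGTCGCTATATAGTAGATGATCAGGT is GTCAAAACCTATAAAGCCAATTACAGGGAGGACCGTGTTCTAATAGCGCAACTCCTTGGGTGACAGCGATATATCATCTACTAGTCCA (A↔T, G↔C). DNA strands are antiparallel, so the complementary strand runs 3'→5'; reversing gives the 5'→3' form.

5′-ACCTGATCATCTACTATATAGCGACAGTGGGTTCCTCAACGCGATAATCTTGTGCCAGGAGGGACATTAACCGAAATATCCAAAACTG-3′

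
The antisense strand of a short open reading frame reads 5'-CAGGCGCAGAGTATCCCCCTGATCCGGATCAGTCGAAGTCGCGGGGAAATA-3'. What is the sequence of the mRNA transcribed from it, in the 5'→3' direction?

5′-UAUUUCCCCGCGACUUCGACUGAUCCGGAUCAGGGGGAUACUCUGCGCCUG-3′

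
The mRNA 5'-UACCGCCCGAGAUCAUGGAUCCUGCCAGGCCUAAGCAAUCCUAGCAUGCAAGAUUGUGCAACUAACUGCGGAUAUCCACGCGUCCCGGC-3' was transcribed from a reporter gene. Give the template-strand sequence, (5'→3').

5'-GCCGGGACGCGTGGATATCCGCAGTTAGTTGCACAATCTTGCATGCTAGGATTGCTTAGGCCTGGCAGGATCCATGATCTCGGGCGGTA-3'

Replace U with T to get the coding DNA strand: TACCGCCCGAGATCATGGATCCTGCCAGGCCTAAGCAATCCTAGCATGCAAGATTGTGCAACTAACTGCGGATATCCACGCGTCCCGGC. The template strand is its reverse complement (complement ATGGCGGGCTCTAGTACCTAGGACGGTCCGGATTCGTTAGGATCGTACGTTCTAACACGTTGATTGACGCCTATAGGTGCGCAGGGCCG, then reverse).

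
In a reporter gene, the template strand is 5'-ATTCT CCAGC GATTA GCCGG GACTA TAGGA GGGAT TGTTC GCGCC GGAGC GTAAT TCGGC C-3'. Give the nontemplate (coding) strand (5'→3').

5′-GGCCGAATTACGCTCCGGCGCGAACAATCCCTCCTATAGTCCCGGCTAATCGCTGGAGAAT-3′

The coding strand is complementary and antiparallel to the template: take the complement (A↔T, G↔C) and reverse.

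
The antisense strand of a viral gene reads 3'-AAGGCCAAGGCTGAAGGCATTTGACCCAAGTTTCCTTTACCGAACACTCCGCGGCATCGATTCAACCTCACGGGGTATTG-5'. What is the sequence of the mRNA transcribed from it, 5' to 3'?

Reading the template 3'→5' as shown, RNA polymerase pairs each base (A→U, T→A, G↔C) to build mRNA 5'→3' directly.

5'-UUCCGGUUCCGACUUCCGUAAACUGGGUUCAAAGGAAAUGGCUUGUGAGGCGCCGUAGCUAAGUUGGAGUGCCCCAUAAC-3'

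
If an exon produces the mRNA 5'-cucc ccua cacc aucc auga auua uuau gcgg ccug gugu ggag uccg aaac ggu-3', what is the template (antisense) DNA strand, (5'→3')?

5′-ACCGTTTCGGACTCCACACCAGGCCGCATAATAATTCATGGATGGTGTAGGGGAG-3′

Replace U with T to get the coding DNA strand: CTCCCCTACACCATCCATGAATTATTATGCGGCCTGGTGTGGAGTCCGAAACGGT. The template strand is its reverse complement (complement GAGGGGATGTGGTAGGTACTTAATAATACGCCGGACCACACCTCAGGCTTTGCCA, then reverse).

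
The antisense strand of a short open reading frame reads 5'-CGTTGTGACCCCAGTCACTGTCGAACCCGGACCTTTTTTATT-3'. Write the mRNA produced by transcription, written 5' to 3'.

5'-AAUAAAAAAGGUCCGGGUUCGACAGUGACUGGGGUCACAACG-3'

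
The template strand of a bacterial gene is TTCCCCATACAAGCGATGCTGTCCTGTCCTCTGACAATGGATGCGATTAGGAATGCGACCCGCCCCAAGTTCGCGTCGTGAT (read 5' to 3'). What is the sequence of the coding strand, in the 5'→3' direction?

5'-ATCACGACGCGAACTTGGGGCGGGTCGCATTCCTAATCGCATCCATTGTCAGAGGACAGGACAGCATCGCTTGTATGGGGAA-3'

The coding strand is complementary and antiparallel to the template: take the complement (A↔T, G↔C) and reverse.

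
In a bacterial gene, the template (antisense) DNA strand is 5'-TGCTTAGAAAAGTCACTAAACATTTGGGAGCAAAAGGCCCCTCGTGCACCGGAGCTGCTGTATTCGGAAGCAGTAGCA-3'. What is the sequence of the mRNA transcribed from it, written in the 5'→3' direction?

5′-UGCUACUGCUUCCGAAUACAGCAGCUCCGGUGCACGAGGGGCCUUUUGCUCCCAAAUGUUUAGUGACUUUUCUAAGCA-3′

The mRNA has the sequence of the coding strand (reverse complement of the template) with T→U. Reverse complement of TGCTTAGAAAAGTCACTAAACATTTGGGAGCAAAAGGCCCCTCGTGCACCGGAGCTGCTGTATTCGGAAGCAGTAGCA is TGCTACTGCTTCCGAATACAGCAGCTCCGGTGCACGAGGGGCCTTTTGCTCCCAAATGTTTAGTGACTTTTCTAAGCA; then T→U.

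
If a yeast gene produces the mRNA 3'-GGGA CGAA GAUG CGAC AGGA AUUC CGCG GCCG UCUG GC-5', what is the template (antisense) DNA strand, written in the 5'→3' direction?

5'-CCCTGCTTCTACGCTGTCCTTAAGGCGCCGGCAGACCG-3'

Written 5'→3' the mRNA is CGGUCUGCCGGCGCCUUAAGGACAGCGUAGAAGCAGGG, so the coding DNA strand is CGGTCTGCCGGCGCCTTAAGGACAGCGTAGAAGCAGGG. The template is its reverse complement.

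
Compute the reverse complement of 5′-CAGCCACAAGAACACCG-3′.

Complement each base (A↔T, G↔C): GTCGGTGTTCTTGTGGC. Then reverse.

5′-CGGTGTTCTTGTGGCTG-3′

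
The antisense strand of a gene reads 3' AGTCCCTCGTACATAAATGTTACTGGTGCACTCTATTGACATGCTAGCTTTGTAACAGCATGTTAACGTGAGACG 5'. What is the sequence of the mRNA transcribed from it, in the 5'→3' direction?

Reading the template 3'→5' as shown, RNA polymerase pairs each base (A→U, T→A, G↔C) to build mRNA 5'→3' directly.

5'-UCAGGGAGCAUGUAUUUACAAUGACCACGUGAGAUAACUGUACGAUCGAAACAUUGUCGUACAAUUGCACUCUGC-3'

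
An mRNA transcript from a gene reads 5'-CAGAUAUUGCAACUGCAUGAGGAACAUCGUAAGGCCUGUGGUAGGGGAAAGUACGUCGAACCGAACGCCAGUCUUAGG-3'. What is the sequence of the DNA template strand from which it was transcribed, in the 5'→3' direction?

5′-CCTAAGACTGGCGTTCGGTTCGACGTACTTTCCCCTACCACAGGCCTTACGATGTTCCTCATGCAGTTGCAATATCTG-3′

Replace U with T to get the coding DNA strand: CAGATATTGCAACTGCATGAGGAACATCGTAAGGCCTGTGGTAGGGGAAAGTACGTCGAACCGAACGCCAGTCTTAGG. The template strand is its reverse complement (complement GTCTATAACGTTGACGTACTCCTTGTAGCATTCCGGACACCATCCCCTTTCATGCAGCTTGGCTTGCGGTCAGAATCC, then reverse).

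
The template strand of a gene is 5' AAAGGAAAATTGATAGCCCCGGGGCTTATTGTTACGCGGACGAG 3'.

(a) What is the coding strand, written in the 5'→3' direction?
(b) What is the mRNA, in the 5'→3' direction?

(a) 5'-CTCGTCCGCGTAACAATAAGCCCCGGGGCTATCAATTTTCCTTT-3'
(b) 5'-CUCGUCCGCGUAACAAUAAGCCCCGGGGCUAUCAAUUUUCCUUU-3'

(a) The coding strand is the reverse complement of the template: complement TTTCCTTTTAACTATCGGGGCCCCGAATAACAATGCGCCTGCTC, then reverse.
(b) mRNA has the coding-strand sequence with T→U.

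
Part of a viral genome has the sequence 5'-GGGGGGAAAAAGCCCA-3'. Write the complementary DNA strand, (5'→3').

Pairing A↔T and G↔C gives CCCCCCTTTTTCGGGT, running 3'→5'. Reverse for the 5'→3' convention.

5'-TGGGCTTTTTCCCCCC-3'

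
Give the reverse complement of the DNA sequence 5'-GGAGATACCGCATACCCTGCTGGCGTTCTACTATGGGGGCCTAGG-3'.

5'-CCTAGGCCCCCATAGTAGAACGCCAGCAGGGTATGCGGTATCTCC-3'

Complement each base (A↔T, G↔C): CCTCTATGGCGTATGGGACGACCGCAAGATGATACCCCCGGATCC. Then reverse.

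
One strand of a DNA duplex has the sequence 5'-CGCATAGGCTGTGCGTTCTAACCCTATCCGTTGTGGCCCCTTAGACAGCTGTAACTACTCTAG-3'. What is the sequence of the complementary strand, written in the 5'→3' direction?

5'-CTAGAGTAGTTACAGCTGTCTAAGGGGCCACAACGGATAGGGTTAGAACGCACAGCCTATGCG-3'

The complement of CGCATAGGCTGTGCGTTCTAACCCTATCCGTTGTGGCCCCTTAGACAGCTGTAACTACTCTAG is GCGTATCCGACACGCAAGATTGGGATAGGCAACACCGGGGAATCTGTCGACATTGATGAGATC (A↔T, G↔C). DNA strands are antiparallel, so the complementary strand runs 3'→5'; reversing gives the 5'→3' form.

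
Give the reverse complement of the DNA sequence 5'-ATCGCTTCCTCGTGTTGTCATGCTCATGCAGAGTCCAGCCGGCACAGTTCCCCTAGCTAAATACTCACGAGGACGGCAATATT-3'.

5'-AATATTGCCGTCCTCGTGAGTATTTAGCTAGGGGAACTGTGCCGGCTGGACTCTGCATGAGCATGACAACACGAGGAAGCGAT-3'

Complement each base (A↔T, G↔C): TAGCGAAGGAGCACAACAGTACGAGTACGTCTCAGGTCGGCCGTGTCAAGGGGATCGATTTATGAGTGCTCCTGCCGTTATAA. Then reverse.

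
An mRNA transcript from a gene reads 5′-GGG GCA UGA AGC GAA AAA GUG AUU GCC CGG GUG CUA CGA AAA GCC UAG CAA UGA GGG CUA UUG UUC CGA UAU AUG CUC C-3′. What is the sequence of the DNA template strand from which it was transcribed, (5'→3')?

Replace U with T to get the coding DNA strand: GGGGCATGAAGCGAAAAAGTGATTGCCCGGGTGCTACGAAAAGCCTAGCAATGAGGGCTATTGTTCCGATATATGCTCC. The template strand is its reverse complement (complement CCCCGTACTTCGCTTTTTCACTAACGGGCCCACGATGCTTTTCGGATCGTTACTCCCGATAACAAGGCTATATACGAGG, then reverse).

5'-GGAGCATATATCGGAACAATAGCCCTCATTGCTAGGCTTTTCGTAGCACCCGGGCAATCACTTTTTCGCTTCATGCCCC-3'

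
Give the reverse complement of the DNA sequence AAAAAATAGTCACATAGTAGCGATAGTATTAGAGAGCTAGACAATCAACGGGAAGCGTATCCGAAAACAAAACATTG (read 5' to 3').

5'-CAATGTTTTGTTTTCGGATACGCTTCCCGTTGATTGTCTAGCTCTCTAATACTATCGCTACTATGTGACTATTTTTT-3'

Complement each base (A↔T, G↔C): TTTTTTATCAGTGTATCATCGCTATCATAATCTCTCGATCTGTTAGTTGCCCTTCGCATAGGCTTTTGTTTTGTAAC. Then reverse.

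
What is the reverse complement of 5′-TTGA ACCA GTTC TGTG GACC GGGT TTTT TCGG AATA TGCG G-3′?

Complement each base (A↔T, G↔C): AACTTGGTCAAGACACCTGGCCCAAAAAAGCCTTATACGCC. Then reverse.

5′-CCGCATATTCCGAAAAAACCCGGTCCACAGAACTGGTTCAA-3′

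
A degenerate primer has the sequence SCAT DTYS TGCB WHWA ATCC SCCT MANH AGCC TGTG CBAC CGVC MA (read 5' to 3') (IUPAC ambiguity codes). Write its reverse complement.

Standard pairs A↔T, G↔C; ambiguity codes pair Y↔R, M↔K, W↔W, S↔S, B↔V, D↔H, N↔N. Complement (SGTAHARSACGVWDWTTAGGSGGAKTNDTCGGACACGVTGGCBGKT), then reverse for 5'→3'.

5'-TKGBCGGTVGCACAGGCTDNTKAGGSGGATTWDWVGCASRAHATGS-3'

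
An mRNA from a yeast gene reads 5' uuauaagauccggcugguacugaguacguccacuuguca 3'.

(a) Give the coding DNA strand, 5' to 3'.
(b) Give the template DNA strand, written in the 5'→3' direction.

(a) 5'-TTATAAGATCCGGCTGGTACTGAGTACGTCCACTTGTCA-3'
(b) 5′-TGACAAGTGGACGTACTCAGTACCAGCCGGATCTTATAA-3′

(a) The coding strand matches the mRNA with U→T.
(b) The template strand is the reverse complement of the coding strand.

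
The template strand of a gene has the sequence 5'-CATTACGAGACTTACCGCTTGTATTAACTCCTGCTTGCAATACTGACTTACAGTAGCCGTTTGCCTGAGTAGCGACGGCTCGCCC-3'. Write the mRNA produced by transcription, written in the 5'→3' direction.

5'-GGGCGAGCCGUCGCUACUCAGGCAAACGGCUACUGUAAGUCAGUAUUGCAAGCAGGAGUUAAUACAAGCGGUAAGUCUCGUAAUG-3'

The mRNA has the sequence of the coding strand (reverse complement of the template) with T→U. Reverse complement of CATTACGAGACTTACCGCTTGTATTAACTCCTGCTTGCAATACTGACTTACAGTAGCCGTTTGCCTGAGTAGCGACGGCTCGCCC is GGGCGAGCCGTCGCTACTCAGGCAAACGGCTACTGTAAGTCAGTATTGCAAGCAGGAGTTAATACAAGCGGTAAGTCTCGTAATG; then T→U.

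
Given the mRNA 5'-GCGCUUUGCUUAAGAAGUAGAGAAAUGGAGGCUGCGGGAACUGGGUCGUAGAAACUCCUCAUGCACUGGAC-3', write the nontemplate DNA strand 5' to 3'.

5′-GCGCTTTGCTTAAGAAGTAGAGAAATGGAGGCTGCGGGAACTGGGTCGTAGAAACTCCTCATGCACTGGAC-3′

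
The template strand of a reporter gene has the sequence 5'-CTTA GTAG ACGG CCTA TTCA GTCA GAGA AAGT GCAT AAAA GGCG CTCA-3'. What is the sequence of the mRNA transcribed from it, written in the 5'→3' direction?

5'-UGAGCGCCUUUUAUGCACUUUCUCUGACUGAAUAGGCCGUCUACUAAG-3'

RNA polymerase reads the template 3'→5' and synthesizes mRNA 5'→3' by base-pairing (A→U, T→A, G↔C). The complement of the template is GAATCATCTGCCGGATAAGTCAGTCTCTTTCACGTATTTTCCGCGAGT; antiparallel, so 5'→3' the coding strand is TGAGCGCCTTTTATGCACTTTCTCTGACTGAATAGGCCGTCTACTAAG. Replace T with U for the mRNA.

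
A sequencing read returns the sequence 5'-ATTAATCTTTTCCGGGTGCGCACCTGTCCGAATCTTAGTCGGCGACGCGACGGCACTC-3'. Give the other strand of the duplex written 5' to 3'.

The complement of ATTAATCTTTTCCGGGTGCGCACCTGTCCGAATCTTAGTCGGCGACGCGACGGCACTC is TAATTAGAAAAGGCCCACGCGTGGACAGGCTTAGAATCAGCCGCTGCGCTGCCGTGAG (A↔T, G↔C). DNA strands are antiparallel, so the complementary strand runs 3'→5'; reversing gives the 5'→3' form.

5'-GAGTGCCGTCGCGTCGCCGACTAAGATTCGGACAGGTGCGCACCCGGAAAAGATTAAT-3'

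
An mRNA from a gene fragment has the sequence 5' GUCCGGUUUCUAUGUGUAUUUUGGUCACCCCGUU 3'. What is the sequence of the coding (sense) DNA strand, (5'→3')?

5'-GTCCGGTTTCTATGTGTATTTTGGTCACCCCGTT-3'

The coding DNA strand has the same 5'→3' sequence as the mRNA with U replaced by T.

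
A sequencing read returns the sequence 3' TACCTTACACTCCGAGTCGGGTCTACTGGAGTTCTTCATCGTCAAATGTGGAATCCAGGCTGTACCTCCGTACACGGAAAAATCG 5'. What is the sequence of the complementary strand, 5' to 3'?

5'-ATGGAATGTGAGGCTCAGCCCAGATGACCTCAAGAAGTAGCAGTTTACACCTTAGGTCCGACATGGAGGCATGTGCCTTTTTAGC-3'

The strand is given 3'→5', so its complement runs 5'→3' in the same left-to-right order: pair each base A↔T, G↔C.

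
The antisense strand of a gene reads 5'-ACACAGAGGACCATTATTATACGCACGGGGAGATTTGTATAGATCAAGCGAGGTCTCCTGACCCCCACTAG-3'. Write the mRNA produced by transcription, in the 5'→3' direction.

The mRNA has the sequence of the coding strand (reverse complement of the template) with T→U. Reverse complement of ACACAGAGGACCATTATTATACGCACGGGGAGATTTGTATAGATCAAGCGAGGTCTCCTGACCCCCACTAG is CTAGTGGGGGTCAGGAGACCTCGCTTGATCTATACAAATCTCCCCGTGCGTATAATAATGGTCCTCTGTGT; then T→U.

5'-CUAGUGGGGGUCAGGAGACCUCGCUUGAUCUAUACAAAUCUCCCCGUGCGUAUAAUAAUGGUCCUCUGUGU-3'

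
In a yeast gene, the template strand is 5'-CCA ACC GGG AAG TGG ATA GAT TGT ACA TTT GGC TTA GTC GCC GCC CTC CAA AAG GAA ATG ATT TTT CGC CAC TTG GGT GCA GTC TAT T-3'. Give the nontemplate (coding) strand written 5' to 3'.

The coding strand is complementary and antiparallel to the template: take the complement (A↔T, G↔C) and reverse.

5'-AATAGACTGCACCCAAGTGGCGAAAAATCATTTCCTTTTGGAGGGCGGCGACTAAGCCAAATGTACAATCTATCCACTTCCCGGTTGG-3'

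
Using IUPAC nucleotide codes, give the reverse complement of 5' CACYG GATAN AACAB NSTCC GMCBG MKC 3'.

Standard pairs A↔T, G↔C; ambiguity codes pair Y↔R, M↔K, S↔S, B↔V, N↔N. Complement (GTGRCCTATNTTGTVNSAGGCKGVCKMG), then reverse for 5'→3'.

5'-GMKCVGKCGGASNVTGTTNTATCCRGTG-3'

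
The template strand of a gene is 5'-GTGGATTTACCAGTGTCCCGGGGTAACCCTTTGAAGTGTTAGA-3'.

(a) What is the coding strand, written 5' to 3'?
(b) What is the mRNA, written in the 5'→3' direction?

(a) The coding strand is the reverse complement of the template: complement CACCTAAATGGTCACAGGGCCCCATTGGGAAACTTCACAATCT, then reverse.
(b) mRNA has the coding-strand sequence with T→U.

(a) 5′-TCTAACACTTCAAAGGGTTACCCCGGGACACTGGTAAATCCAC-3′
(b) 5'-UCUAACACUUCAAAGGGUUACCCCGGGACACUGGUAAAUCCAC-3'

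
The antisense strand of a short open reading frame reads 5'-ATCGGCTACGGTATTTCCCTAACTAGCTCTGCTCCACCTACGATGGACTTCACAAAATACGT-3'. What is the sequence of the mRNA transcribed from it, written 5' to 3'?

RNA polymerase reads the template 3'→5' and synthesizes mRNA 5'→3' by base-pairing (A→U, T→A, G↔C). The complement of the template is TAGCCGATGCCATAAAGGGATTGATCGAGACGAGGTGGATGCTACCTGAAGTGTTTTATGCA; antiparallel, so 5'→3' the coding strand is ACGTATTTTGTGAAGTCCATCGTAGGTGGAGCAGAGCTAGTTAGGGAAATACCGTAGCCGAT. Replace T with U for the mRNA.

5'-ACGUAUUUUGUGAAGUCCAUCGUAGGUGGAGCAGAGCUAGUUAGGGAAAUACCGUAGCCGAU-3'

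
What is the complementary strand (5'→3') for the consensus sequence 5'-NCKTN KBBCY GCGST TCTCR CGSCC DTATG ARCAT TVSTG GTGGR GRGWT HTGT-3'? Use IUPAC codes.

Standard pairs A↔T, G↔C; ambiguity codes pair R↔Y, K↔M, W↔W, S↔S, B↔V, D↔H, N↔N. Complement (NGMANMVVGRCGCSAAGAGYGCSGGHATACTYGTAABSACCACCYCYCWADACA), then reverse for 5'→3'.

5'-ACADAWCYCYCCACCASBAATGYTCATAHGGSCGYGAGAASCGCRGVVMNAMGN-3'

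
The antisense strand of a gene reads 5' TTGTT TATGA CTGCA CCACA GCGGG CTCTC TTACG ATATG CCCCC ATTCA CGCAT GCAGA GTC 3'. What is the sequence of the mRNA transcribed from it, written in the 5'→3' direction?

RNA polymerase reads the template 3'→5' and synthesizes mRNA 5'→3' by base-pairing (A→U, T→A, G↔C). The complement of the template is AACAAATACTGACGTGGTGTCGCCCGAGAGAATGCTATACGGGGGTAAGTGCGTACGTCTCAG; antiparallel, so 5'→3' the coding strand is GACTCTGCATGCGTGAATGGGGGCATATCGTAAGAGAGCCCGCTGTGGTGCAGTCATAAACAA. Replace T with U for the mRNA.

5′-GACUCUGCAUGCGUGAAUGGGGGCAUAUCGUAAGAGAGCCCGCUGUGGUGCAGUCAUAAACAA-3′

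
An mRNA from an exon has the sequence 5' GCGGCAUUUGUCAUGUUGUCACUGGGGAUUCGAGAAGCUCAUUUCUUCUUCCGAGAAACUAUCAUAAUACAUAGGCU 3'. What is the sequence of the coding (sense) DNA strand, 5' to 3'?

5'-GCGGCATTTGTCATGTTGTCACTGGGGATTCGAGAAGCTCATTTCTTCTTCCGAGAAACTATCATAATACATAGGCT-3'

The coding DNA strand has the same 5'→3' sequence as the mRNA with U replaced by T.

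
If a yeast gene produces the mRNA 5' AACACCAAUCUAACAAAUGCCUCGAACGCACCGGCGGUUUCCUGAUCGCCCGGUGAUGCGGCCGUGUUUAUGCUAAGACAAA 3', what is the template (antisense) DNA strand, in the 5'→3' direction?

Replace U with T to get the coding DNA strand: AACACCAATCTAACAAATGCCTCGAACGCACCGGCGGTTTCCTGATCGCCCGGTGATGCGGCCGTGTTTATGCTAAGACAAA. The template strand is its reverse complement (complement TTGTGGTTAGATTGTTTACGGAGCTTGCGTGGCCGCCAAAGGACTAGCGGGCCACTACGCCGGCACAAATACGATTCTGTTT, then reverse).

5'-TTTGTCTTAGCATAAACACGGCCGCATCACCGGGCGATCAGGAAACCGCCGGTGCGTTCGAGGCATTTGTTAGATTGGTGTT-3'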